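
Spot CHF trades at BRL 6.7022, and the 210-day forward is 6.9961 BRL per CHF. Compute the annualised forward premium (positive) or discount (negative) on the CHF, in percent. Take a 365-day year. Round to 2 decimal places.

T = 210/365 years.
CHF trades forward at +4.38513% vs spot over the period.
×(1/T) gives 7.62% p.a.

+7.62%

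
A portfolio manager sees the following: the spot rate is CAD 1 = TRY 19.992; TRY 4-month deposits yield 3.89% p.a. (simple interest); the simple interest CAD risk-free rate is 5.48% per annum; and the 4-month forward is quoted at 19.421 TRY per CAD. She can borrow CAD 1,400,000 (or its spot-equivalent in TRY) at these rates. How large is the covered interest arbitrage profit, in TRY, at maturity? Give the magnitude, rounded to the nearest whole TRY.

TRY 665,662

T = 4/12 years.
Keep in CAD, deliver into the forward: 1,400,000·1.0182666667·19.421 = TRY 27,686,059.71.
Swap to TRY now, deposit: 1,400,000·19.992·1.0129666667 = TRY 28,351,721.44.
The quoted forward undervalues CAD, so borrow CAD, convert to TRY at spot, deposit the TRY at 3.89%, and buy CAD forward at 19.421 to cover the loan.
Arbitrage profit = |27,686,059.71 − 28,351,721.44| = TRY 665,662.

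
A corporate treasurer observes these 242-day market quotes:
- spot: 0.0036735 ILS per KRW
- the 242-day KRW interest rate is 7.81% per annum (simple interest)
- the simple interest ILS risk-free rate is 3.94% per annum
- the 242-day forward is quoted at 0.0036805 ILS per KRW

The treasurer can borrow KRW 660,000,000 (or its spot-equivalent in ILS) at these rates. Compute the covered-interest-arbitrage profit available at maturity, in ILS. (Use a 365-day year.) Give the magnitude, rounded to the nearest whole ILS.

ILS 67,069

T = 242/365 years.
Route A — deposit KRW, sell forward: 660,000,000 × 1.05178137 × 0.0036805 = ILS 2,554,913.68.
Route B — convert at spot, deposit ILS: 660,000,000 × 0.0036735 × 1.02612274 = ILS 2,487,844.84.
The quoted forward overvalues KRW, so borrow ILS, buy KRW at spot, deposit the KRW at 7.81%, and sell the proceeds forward at 0.0036805.
The gap between the two covered legs is ILS 67,069.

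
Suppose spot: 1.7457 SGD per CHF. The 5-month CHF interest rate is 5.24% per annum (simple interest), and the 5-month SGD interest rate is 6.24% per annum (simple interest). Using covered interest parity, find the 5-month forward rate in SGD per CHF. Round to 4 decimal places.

1.7528

T = 5/12 years.
SGD growth factor: 1 + 0.0624×5/12 = 1.026000.
Growth of 1 CHF over T: 1 + 0.0524×5/12 = 1.0218333.
Forward (SGD per CHF) = 1.7457 × 1.026000 / 1.0218333 = 1.752818.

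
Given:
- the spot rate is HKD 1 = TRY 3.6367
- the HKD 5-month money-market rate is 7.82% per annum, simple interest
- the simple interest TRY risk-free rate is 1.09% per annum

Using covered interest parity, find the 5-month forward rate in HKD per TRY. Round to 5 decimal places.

0.28265

T = 5/12 years.
TRY growth factor: 1 + 0.0109×5/12 = 1.0045417.
HKD accumulates by 1 + 0.0782×5/12 = 1.0325833.
CIP: F = S · (grow TRY)/(grow HKD) = 3.6367 × 1.0045417/1.0325833 = 3.537939 TRY per HKD.
Invert for HKD per TRY: 1 / 3.537939 = 0.28265.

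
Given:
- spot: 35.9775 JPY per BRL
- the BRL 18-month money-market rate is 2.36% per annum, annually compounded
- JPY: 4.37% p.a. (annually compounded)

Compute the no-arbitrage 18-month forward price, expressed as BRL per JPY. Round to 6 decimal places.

T = 18/12 years.
Growth of 1 JPY over T: (1 + 0.0437)^(18/12) = 1.066261.
BRL accumulates by (1 + 0.0236)^(18/12) = 1.035608.
Forward (JPY per BRL) = 35.9775 × 1.066261 / 1.035608 = 37.04240.
Invert for BRL per JPY: 1 / 37.04240 = 0.026996.

0.026996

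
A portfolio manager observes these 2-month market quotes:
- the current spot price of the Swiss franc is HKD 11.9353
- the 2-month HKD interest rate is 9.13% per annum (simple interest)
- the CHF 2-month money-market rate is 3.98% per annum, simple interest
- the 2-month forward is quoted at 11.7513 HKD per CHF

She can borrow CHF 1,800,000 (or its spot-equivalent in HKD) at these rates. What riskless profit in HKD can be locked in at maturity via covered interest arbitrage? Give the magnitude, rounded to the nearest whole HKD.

T = 2/12 years.
Invest the CHF and cover forward: 1,800,000 × 1.0066333333 × 11.7513 = HKD 21,292,650.52.
Convert at spot and invest in HKD: 1,800,000 × 11.9353 × 1.0152166667 = HKD 21,810,447.87.
The quoted forward undervalues CHF, so borrow CHF, convert to HKD at spot, deposit the HKD at 9.13%, and buy CHF forward at 11.7513 to cover the loan.
Profit = 21,810,447.87 − 21,292,650.52 = HKD 517,797.

HKD 517,797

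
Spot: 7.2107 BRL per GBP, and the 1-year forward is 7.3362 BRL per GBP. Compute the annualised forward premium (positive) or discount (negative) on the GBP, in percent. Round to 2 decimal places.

T = 1 year.
Period premium: (7.3362 − 7.2107)/7.2107 = 0.0174047.
Annualise by dividing by T: 0.0174047 / 1 = 0.017405 → 1.74%.

+1.74%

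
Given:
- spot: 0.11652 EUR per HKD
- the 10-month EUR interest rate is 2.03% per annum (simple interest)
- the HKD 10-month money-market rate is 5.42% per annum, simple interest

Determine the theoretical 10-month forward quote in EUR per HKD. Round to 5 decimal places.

T = 10/12 years.
EUR accumulates by 1 + 0.0203×10/12 = 1.0169167.
HKD growth factor: 1 + 0.0542×10/12 = 1.0451667.
Forward (EUR per HKD) = 0.11652 × 1.0169167 / 1.0451667 = 0.1133706.

0.11337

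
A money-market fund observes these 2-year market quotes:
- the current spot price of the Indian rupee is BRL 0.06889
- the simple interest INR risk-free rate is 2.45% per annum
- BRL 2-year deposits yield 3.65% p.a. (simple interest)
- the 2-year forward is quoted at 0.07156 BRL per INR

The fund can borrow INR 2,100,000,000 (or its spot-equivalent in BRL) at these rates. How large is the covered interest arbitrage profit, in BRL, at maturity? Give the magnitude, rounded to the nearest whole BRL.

BRL 2,409,687

T = 2 years.
Keep in INR, deliver into the forward: 2,100,000,000·1.049000·0.07156 = BRL 157,639,524.00.
Swap to BRL now, deposit: 2,100,000,000·0.06889·1.073000 = BRL 155,229,837.00.
The quoted forward overvalues INR, so borrow BRL, buy INR at spot, deposit the INR at 2.45%, and sell the proceeds forward at 0.07156.
The gap between the two covered legs is BRL 2,409,687.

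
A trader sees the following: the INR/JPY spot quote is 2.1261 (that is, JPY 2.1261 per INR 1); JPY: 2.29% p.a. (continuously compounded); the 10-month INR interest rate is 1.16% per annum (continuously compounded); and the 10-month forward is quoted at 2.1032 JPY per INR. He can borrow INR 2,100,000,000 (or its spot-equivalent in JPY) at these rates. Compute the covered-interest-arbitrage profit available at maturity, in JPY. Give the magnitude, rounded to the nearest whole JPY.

JPY 91,209,651

T = 10/12 years.
Keep in INR, deliver into the forward: 2,100,000,000·1.009713539803·2.1032 = JPY 4,459,621,985.52.
Swap to JPY now, deposit: 2,100,000,000·2.1261·1.01926658396 = JPY 4,550,831,636.73.
The quoted forward undervalues INR, so borrow INR, convert to JPY at spot, deposit the JPY at 2.29%, and buy INR forward at 2.1032 to cover the loan.
Arbitrage profit = |4,459,621,985.52 − 4,550,831,636.73| = JPY 91,209,651.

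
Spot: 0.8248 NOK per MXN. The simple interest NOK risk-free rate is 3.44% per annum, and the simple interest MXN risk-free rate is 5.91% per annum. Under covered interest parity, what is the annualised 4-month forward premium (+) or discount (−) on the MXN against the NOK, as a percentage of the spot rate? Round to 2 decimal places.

T = 4/12 years.
No-arbitrage forward: 0.8248 × 1.0114667 / 1.019700 = 0.8181404 NOK/MXN.
Annualised premium = (F − S)/S × (1/T) = (0.8181404 − 0.8248)/0.8248 ÷ (4/12) = -2.42%.

-2.42%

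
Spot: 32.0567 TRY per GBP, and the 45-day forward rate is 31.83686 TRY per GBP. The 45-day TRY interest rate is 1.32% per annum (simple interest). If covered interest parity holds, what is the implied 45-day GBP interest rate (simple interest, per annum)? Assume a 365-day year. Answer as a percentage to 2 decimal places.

6.93%

T = 45/365 years.
By CIP, F/S equals the TRY-to-GBP growth ratio: 31.83686/32.0567 = 0.9931422.
The TRY side grows by 1 + 0.0132×45/365 = 1.0016274.
That pins the GBP growth at 1.0085438.
r = (1.0085438 − 1)/(45/365) = 0.069300 → 6.93%.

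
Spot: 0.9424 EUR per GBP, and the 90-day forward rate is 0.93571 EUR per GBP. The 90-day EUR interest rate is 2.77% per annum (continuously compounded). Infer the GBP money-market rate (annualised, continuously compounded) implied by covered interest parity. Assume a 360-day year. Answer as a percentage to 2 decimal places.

5.62%

T = 90/360 years.
By CIP, F/S equals the EUR-to-GBP growth ratio: 0.93571/0.9424 = 0.9929011.
The EUR side grows by e^(0.0277×90/360) = 1.006949.
Hence g_GBP = 1.0141483.
r = ln(1.0141483)/(90/360) = 0.056197 → 5.62%.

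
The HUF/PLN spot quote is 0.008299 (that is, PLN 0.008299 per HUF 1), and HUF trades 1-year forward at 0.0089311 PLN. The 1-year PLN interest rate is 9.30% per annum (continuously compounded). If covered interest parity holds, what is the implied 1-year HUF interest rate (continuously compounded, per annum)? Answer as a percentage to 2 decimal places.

1.96%

T = 1 year.
F/S = 0.0089311/0.008299 = 1.0761658 = (growth of PLN) / (growth of HUF).
PLN growth factor: e^(0.0930×1) = 1.0974617.
That pins the HUF growth at 1.0197887.
Take logs: ln 1.0197887 / 1 = 0.019595, so 1.96%.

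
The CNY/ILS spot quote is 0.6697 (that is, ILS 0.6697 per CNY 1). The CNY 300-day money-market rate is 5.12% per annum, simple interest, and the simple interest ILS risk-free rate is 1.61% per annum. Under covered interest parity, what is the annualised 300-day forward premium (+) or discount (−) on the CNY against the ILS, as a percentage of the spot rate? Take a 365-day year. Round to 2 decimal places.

-3.37%

T = 300/365 years.
CIP forward (ILS per CNY) = 0.6697 × 1.0132329/1.0420822 = 0.6511598.
(F − S)/S ÷ T = (0.6511598 − 0.6697)/0.6697/(300/365) = -0.033683 → -3.37%.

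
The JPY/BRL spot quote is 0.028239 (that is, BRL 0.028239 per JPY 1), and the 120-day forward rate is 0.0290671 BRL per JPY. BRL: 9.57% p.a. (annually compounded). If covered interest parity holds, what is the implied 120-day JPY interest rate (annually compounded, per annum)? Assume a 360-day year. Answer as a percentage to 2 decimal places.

T = 120/360 years.
CIP gives F = S · g_BRL/g_JPY, so g_BRL/g_JPY = 0.0290671/0.028239 = 1.0293247.
The BRL side grows by (1 + 0.0957)^(120/360) = 1.0309333.
So the JPY growth factor = 1.0015628.
r = 1.0015628^(360/120) − 1 = 0.004696 → 0.47%.

0.47%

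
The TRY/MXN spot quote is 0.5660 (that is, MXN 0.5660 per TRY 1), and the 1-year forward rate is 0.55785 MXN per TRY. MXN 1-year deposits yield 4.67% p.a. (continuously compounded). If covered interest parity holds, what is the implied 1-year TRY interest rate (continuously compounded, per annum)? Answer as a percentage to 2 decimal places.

T = 1 year.
By CIP, F/S equals the MXN-to-TRY growth ratio: 0.55785/0.566 = 0.9856007.
MXN growth factor: e^(0.0467×1) = 1.0478076.
Hence g_TRY = 1.0631157.
Take logs: ln 1.0631157 / 1 = 0.061204, so 6.12%.

6.12%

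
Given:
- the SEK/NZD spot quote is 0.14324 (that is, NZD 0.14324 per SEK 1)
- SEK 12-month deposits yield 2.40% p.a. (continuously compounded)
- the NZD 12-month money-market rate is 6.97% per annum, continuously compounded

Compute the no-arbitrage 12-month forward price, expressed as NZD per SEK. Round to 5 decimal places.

0.14994

T = 1 year.
Growth of 1 NZD over T: e^(0.0697×1) = 1.0721865.
SEK accumulates by e^(0.0240×1) = 1.0242903.
CIP: F = S · (grow NZD)/(grow SEK) = 0.14324 × 1.0721865/1.0242903 = 0.1499380 NZD per SEK.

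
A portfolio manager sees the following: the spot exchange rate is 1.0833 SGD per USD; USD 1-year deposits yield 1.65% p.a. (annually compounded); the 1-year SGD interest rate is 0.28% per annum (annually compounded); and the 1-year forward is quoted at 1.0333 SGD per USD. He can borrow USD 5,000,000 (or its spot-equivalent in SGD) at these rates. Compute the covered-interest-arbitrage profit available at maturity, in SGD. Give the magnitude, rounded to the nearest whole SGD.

SGD 179,919

T = 1 year.
Route A — deposit USD, sell forward: 5,000,000 × 1.016500 × 1.0333 = SGD 5,251,747.25.
Route B — convert at spot, deposit SGD: 5,000,000 × 1.0833 × 1.002800 = SGD 5,431,666.20.
The quoted forward undervalues USD, so borrow USD, convert to SGD at spot, deposit the SGD at 0.28%, and buy USD forward at 1.0333 to cover the loan.
The gap between the two covered legs is SGD 179,919.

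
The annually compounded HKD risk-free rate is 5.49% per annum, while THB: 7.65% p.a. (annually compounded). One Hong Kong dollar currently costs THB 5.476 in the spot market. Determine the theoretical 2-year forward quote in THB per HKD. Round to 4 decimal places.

5.7025

T = 2 years.
Growth of 1 THB over T: (1 + 0.0765)^2 = 1.1588523.
HKD accumulates by (1 + 0.0549)^2 = 1.112814.
So F = 5.476 × 1.1588523 / 1.112814 = 5.702548 (THB/HKD).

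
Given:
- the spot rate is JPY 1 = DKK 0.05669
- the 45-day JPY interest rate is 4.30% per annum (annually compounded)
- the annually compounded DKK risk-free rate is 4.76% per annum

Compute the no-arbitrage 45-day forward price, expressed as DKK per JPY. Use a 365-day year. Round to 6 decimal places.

0.056721

T = 45/365 years.
DKK growth factor: (1 + 0.0476)^(45/365) = 1.0057496.
JPY accumulates by (1 + 0.0430)^(45/365) = 1.0052041.
Forward (DKK per JPY) = 0.05669 × 1.0057496 / 1.0052041 = 0.05672076.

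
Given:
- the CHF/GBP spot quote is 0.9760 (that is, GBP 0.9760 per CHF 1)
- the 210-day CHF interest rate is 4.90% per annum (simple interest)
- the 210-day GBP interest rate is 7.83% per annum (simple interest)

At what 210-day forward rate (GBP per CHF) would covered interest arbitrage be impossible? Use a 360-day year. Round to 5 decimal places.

T = 210/360 years.
Growth of 1 GBP over T: 1 + 0.0783×210/360 = 1.045675.
CHF growth factor: 1 + 0.0490×210/360 = 1.0285833.
So F = 0.976 × 1.045675 / 1.0285833 = 0.9922179 (GBP/CHF).

0.99222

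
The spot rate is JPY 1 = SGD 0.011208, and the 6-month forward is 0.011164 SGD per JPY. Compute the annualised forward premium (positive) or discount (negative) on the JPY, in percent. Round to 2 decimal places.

T = 6/12 years.
(F − S)/S = (0.011164 − 0.011208)/0.011208 = -0.0039258.
Per annum: -0.0039258 / (6/12) = -0.007852 = -0.79%.

-0.79%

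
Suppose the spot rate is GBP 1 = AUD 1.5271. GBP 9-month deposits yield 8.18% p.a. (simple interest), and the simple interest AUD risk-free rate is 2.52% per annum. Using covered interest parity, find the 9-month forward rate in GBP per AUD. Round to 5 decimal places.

T = 9/12 years.
Growth of 1 AUD over T: 1 + 0.0252×9/12 = 1.018900.
GBP growth factor: 1 + 0.0818×9/12 = 1.061350.
So F = 1.5271 × 1.018900 / 1.061350 = 1.466022 (AUD/GBP).
Invert for GBP per AUD: 1 / 1.466022 = 0.68212.

0.68212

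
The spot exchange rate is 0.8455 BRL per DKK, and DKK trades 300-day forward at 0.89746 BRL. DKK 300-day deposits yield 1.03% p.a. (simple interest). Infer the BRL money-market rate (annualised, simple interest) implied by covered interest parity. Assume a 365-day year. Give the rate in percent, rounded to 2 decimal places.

T = 300/365 years.
F/S = 0.89746/0.8455 = 1.0614548 = (growth of BRL) / (growth of DKK).
The DKK side grows by 1 + 0.0103×300/365 = 1.0084658.
So the BRL growth factor = 1.0704409.
(1.0704409 − 1)/T = 0.085703, i.e. 8.57%.

8.57%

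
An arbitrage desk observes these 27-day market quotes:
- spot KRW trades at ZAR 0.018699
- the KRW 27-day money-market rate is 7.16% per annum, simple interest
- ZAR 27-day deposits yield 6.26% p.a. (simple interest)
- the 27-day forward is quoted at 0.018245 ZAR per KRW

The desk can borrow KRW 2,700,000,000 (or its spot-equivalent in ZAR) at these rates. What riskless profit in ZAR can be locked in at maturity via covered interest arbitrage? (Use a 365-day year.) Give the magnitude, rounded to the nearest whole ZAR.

T = 27/365 years.
Route A — deposit KRW, sell forward: 2,700,000,000 × 1.0052964384 × 0.018245 = ZAR 49,522,410.50.
Route B — convert at spot, deposit ZAR: 2,700,000,000 × 0.018699 × 1.0046306849 = ZAR 50,721,090.78.
The quoted forward undervalues KRW, so borrow KRW, convert to ZAR at spot, deposit the ZAR at 6.26%, and buy KRW forward at 0.018245 to cover the loan.
Arbitrage profit = |49,522,410.50 − 50,721,090.78| = ZAR 1,198,680.

ZAR 1,198,680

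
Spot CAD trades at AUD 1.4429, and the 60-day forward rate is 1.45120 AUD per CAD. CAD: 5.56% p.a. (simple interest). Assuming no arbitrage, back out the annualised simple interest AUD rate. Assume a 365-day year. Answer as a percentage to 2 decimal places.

9.09%

T = 60/365 years.
By CIP, F/S equals the AUD-to-CAD growth ratio: 1.4512/1.4429 = 1.0057523.
The CAD side grows by 1 + 0.0556×60/365 = 1.0091397.
That pins the AUD growth at 1.0149446.
r = (1.0149446 − 1)/(60/365) = 0.090913 → 9.09%.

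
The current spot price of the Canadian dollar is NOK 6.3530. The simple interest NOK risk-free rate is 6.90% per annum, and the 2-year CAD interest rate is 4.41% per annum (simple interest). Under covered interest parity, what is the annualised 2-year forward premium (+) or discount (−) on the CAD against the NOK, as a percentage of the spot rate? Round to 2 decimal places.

+2.29%

T = 2 years.
F = S · g_NOK/g_CAD = 6.353 × 1.138000/1.088200 = 6.6437364.
(F − S)/S ÷ T = (6.6437364 − 6.353)/6.353/2 = 0.022882 → 2.29%.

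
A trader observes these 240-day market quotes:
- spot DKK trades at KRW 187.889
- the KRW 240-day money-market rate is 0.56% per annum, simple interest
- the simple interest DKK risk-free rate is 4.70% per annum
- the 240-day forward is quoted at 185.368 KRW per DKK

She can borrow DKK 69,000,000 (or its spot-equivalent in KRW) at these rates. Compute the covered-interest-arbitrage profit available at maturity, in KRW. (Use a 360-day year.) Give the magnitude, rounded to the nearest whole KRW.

KRW 178,416,410

T = 240/360 years.
Keep in DKK, deliver into the forward: 69,000,000·1.031333333333·185.368 = KRW 13,191,157,616.00.
Swap to KRW now, deposit: 69,000,000·187.889·1.003733333333 = KRW 13,012,741,206.40.
The quoted forward overvalues DKK, so borrow KRW, buy DKK at spot, deposit the DKK at 4.70%, and sell the proceeds forward at 185.368.
The gap between the two covered legs is KRW 178,416,410.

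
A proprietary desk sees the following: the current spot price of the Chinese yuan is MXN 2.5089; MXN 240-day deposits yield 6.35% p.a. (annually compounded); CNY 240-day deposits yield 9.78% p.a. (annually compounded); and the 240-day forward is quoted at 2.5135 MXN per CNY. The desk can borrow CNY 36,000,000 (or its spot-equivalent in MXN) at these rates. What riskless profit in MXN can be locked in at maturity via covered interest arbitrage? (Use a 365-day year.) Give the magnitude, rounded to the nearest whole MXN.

MXN 2,159,754

T = 240/365 years.
Invest the CNY and cover forward: 36,000,000 × 1.0632745261 × 2.5135 = MXN 96,211,458.77.
Convert at spot and invest in MXN: 36,000,000 × 2.5089 × 1.041311868 = MXN 94,051,704.44.
The quoted forward overvalues CNY, so borrow MXN, buy CNY at spot, deposit the CNY at 9.78%, and sell the proceeds forward at 2.5135.
Profit = 96,211,458.77 − 94,051,704.44 = MXN 2,159,754.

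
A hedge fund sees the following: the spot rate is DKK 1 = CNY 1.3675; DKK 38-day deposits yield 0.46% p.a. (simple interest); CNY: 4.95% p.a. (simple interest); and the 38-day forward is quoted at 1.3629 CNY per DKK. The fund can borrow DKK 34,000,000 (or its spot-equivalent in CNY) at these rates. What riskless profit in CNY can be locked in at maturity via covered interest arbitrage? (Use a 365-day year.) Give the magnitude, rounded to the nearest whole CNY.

T = 38/365 years.
Invest the DKK and cover forward: 34,000,000 × 1.0004789041 × 1.3629 = CNY 46,360,791.75.
Convert at spot and invest in CNY: 34,000,000 × 1.3675 × 1.0051534247 = CNY 46,734,608.48.
The quoted forward undervalues DKK, so borrow DKK, convert to CNY at spot, deposit the CNY at 4.95%, and buy DKK forward at 1.3629 to cover the loan.
The gap between the two covered legs is CNY 373,817.

CNY 373,817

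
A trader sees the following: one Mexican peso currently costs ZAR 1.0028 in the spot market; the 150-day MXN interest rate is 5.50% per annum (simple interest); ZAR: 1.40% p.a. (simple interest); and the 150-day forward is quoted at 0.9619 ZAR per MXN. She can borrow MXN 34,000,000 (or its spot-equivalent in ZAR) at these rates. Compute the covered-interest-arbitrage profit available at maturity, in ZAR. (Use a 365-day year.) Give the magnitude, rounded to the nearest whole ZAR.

ZAR 847,551

T = 150/365 years.
Route A — deposit MXN, sell forward: 34,000,000 × 1.0226027397 × 0.9619 = ZAR 33,443,813.56.
Route B — convert at spot, deposit ZAR: 34,000,000 × 1.0028 × 1.0057534247 = ZAR 34,291,364.17.
The quoted forward undervalues MXN, so borrow MXN, convert to ZAR at spot, deposit the ZAR at 1.40%, and buy MXN forward at 0.9619 to cover the loan.
Arbitrage profit = |33,443,813.56 − 34,291,364.17| = ZAR 847,551.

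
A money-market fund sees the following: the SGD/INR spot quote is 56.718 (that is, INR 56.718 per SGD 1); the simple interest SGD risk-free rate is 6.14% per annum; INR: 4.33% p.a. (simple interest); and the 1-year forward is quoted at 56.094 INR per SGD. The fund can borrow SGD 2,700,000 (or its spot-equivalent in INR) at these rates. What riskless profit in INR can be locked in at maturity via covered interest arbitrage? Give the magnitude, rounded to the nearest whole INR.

T = 1 year.
Route A — deposit SGD, sell forward: 2,700,000 × 1.061400 × 56.094 = INR 160,753,063.32.
Route B — convert at spot, deposit INR: 2,700,000 × 56.718 × 1.043300 = INR 159,769,501.38.
The quoted forward overvalues SGD, so borrow INR, buy SGD at spot, deposit the SGD at 6.14%, and sell the proceeds forward at 56.094.
Arbitrage profit = |160,753,063.32 − 159,769,501.38| = INR 983,562.

INR 983,562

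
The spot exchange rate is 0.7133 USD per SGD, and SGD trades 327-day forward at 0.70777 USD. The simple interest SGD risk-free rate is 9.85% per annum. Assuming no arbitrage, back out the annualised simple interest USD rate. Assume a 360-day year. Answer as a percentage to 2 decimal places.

8.92%

T = 327/360 years.
CIP gives F = S · g_USD/g_SGD, so g_USD/g_SGD = 0.70777/0.7133 = 0.9922473.
The SGD side grows by 1 + 0.0985×327/360 = 1.0894708.
Hence g_USD = 1.0810245.
r = (1.0810245 − 1)/(327/360) = 0.089201 → 8.92%.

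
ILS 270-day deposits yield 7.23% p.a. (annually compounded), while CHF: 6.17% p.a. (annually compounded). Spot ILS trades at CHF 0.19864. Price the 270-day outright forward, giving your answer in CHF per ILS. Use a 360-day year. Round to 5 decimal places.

T = 270/360 years.
CHF growth factor: (1 + 0.0617)^(270/360) = 1.045927.
ILS accumulates by (1 + 0.0723)^(270/360) = 1.0537491.
CIP: F = S · (grow CHF)/(grow ILS) = 0.19864 × 1.045927/1.0537491 = 0.1971655 CHF per ILS.

0.19717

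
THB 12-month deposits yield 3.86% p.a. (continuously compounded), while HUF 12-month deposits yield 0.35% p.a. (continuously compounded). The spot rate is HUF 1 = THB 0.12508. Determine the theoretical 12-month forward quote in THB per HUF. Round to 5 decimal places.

0.12955

T = 1 year.
Growth of 1 THB over T: e^(0.0386×1) = 1.0393547.
Growth of 1 HUF over T: e^(0.0035×1) = 1.0035061.
Forward (THB per HUF) = 0.12508 × 1.0393547 / 1.0035061 = 0.1295483.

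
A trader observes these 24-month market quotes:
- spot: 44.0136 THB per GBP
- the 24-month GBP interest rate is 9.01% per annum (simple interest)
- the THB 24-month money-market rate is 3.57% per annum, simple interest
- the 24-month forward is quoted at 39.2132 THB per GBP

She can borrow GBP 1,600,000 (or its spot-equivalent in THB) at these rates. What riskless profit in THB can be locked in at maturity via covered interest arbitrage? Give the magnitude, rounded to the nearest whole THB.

THB 1,402,804

T = 2 years.
Invest the GBP and cover forward: 1,600,000 × 1.180200 × 39.2132 = THB 74,047,069.82.
Convert at spot and invest in THB: 1,600,000 × 44.0136 × 1.071400 = THB 75,449,873.66.
The quoted forward undervalues GBP, so borrow GBP, convert to THB at spot, deposit the THB at 3.57%, and buy GBP forward at 39.2132 to cover the loan.
Profit = 75,449,873.66 − 74,047,069.82 = THB 1,402,804.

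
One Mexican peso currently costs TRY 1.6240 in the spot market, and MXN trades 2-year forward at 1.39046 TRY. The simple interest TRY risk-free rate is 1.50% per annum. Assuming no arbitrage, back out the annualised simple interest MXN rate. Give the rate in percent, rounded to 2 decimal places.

T = 2 years.
F/S = 1.39046/1.624 = 0.8561946 = (growth of TRY) / (growth of MXN).
The TRY side grows by 1 + 0.0150×2 = 1.030000.
Hence g_MXN = 1.2029975.
r = (1.2029975 − 1)/2 = 0.101499 → 10.15%.

10.15%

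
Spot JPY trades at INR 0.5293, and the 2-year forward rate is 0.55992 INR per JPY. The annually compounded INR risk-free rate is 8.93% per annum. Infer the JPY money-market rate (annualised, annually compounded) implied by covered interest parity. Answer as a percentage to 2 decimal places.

5.91%

T = 2 years.
By CIP, F/S equals the INR-to-JPY growth ratio: 0.55992/0.5293 = 1.0578500.
The INR side grows by (1 + 0.0893)^2 = 1.1865745.
So the JPY growth factor = 1.121685.
r = 1.121685^(1/2) − 1 = 0.059096 → 5.91%.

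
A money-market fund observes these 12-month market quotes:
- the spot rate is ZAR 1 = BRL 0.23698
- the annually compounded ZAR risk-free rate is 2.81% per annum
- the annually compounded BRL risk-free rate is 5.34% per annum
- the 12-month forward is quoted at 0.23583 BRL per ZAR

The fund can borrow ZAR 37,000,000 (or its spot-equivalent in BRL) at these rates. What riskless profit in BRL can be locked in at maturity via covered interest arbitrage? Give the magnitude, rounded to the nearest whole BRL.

BRL 265,583

T = 1 year.
Invest the ZAR and cover forward: 37,000,000 × 1.028100 × 0.23583 = BRL 8,970,902.45.
Convert at spot and invest in BRL: 37,000,000 × 0.23698 × 1.053400 = BRL 9,236,485.08.
The quoted forward undervalues ZAR, so borrow ZAR, convert to BRL at spot, deposit the BRL at 5.34%, and buy ZAR forward at 0.23583 to cover the loan.
The gap between the two covered legs is BRL 265,583.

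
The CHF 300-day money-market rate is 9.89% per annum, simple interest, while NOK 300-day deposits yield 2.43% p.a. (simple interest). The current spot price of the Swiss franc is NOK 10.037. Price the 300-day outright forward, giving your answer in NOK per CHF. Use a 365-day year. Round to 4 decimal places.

9.4678

T = 300/365 years.
NOK accumulates by 1 + 0.0243×300/365 = 1.0199726.
CHF accumulates by 1 + 0.0989×300/365 = 1.0812877.
CIP: F = S · (grow NOK)/(grow CHF) = 10.037 × 1.0199726/1.0812877 = 9.467846 NOK per CHF.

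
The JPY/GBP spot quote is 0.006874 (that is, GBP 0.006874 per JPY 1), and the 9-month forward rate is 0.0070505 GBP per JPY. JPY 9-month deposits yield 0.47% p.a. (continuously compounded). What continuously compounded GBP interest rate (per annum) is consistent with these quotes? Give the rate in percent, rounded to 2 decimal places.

T = 9/12 years.
By CIP, F/S equals the GBP-to-JPY growth ratio: 0.0070505/0.006874 = 1.0256765.
The JPY side grows by e^(0.0047×9/12) = 1.0035312.
So the GBP growth factor = 1.0292984.
Take logs: ln 1.0292984 / (9/12) = 0.038503, so 3.85%.

3.85%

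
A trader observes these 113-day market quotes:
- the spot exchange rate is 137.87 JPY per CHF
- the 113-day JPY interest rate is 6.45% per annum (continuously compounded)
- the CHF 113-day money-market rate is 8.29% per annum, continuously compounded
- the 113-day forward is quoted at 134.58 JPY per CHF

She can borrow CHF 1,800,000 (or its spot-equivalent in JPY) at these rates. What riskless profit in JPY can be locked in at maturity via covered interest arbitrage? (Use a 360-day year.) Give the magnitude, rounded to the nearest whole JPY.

T = 113/360 years.
Keep in CHF, deliver into the forward: 1,800,000·1.026362901·134.58 = JPY 248,630,254.59.
Swap to JPY now, deposit: 1,800,000·137.87·1.02045217035 = JPY 253,241,533.31.
The quoted forward undervalues CHF, so borrow CHF, convert to JPY at spot, deposit the JPY at 6.45%, and buy CHF forward at 134.58 to cover the loan.
Profit = 253,241,533.31 − 248,630,254.59 = JPY 4,611,279.

JPY 4,611,279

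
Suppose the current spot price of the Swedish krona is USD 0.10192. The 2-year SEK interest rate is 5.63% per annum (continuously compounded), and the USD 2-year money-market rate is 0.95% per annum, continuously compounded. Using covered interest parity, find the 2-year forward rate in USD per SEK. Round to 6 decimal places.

T = 2 years.
USD growth factor: e^(0.0095×2) = 1.0191816.
Growth of 1 SEK over T: e^(0.0563×2) = 1.1191842.
CIP: F = S · (grow USD)/(grow SEK) = 0.10192 × 1.0191816/1.1191842 = 0.09281313 USD per SEK.

0.092813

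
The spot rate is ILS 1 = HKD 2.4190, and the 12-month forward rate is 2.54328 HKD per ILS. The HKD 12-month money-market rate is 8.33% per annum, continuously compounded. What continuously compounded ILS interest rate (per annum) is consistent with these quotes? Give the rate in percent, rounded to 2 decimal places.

3.32%

T = 1 year.
F/S = 2.54328/2.419 = 1.0513766 = (growth of HKD) / (growth of ILS).
HKD growth factor: e^(0.0833×1) = 1.0868678.
Hence g_ILS = 1.0337569.
r = ln(1.0337569)/1 = 0.033200 → 3.32%.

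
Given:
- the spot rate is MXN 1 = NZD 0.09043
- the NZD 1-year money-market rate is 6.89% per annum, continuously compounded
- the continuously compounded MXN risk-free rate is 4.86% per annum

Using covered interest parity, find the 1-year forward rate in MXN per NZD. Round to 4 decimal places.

10.8361

T = 1 year.
NZD accumulates by e^(0.0689×1) = 1.07132907.
MXN accumulates by e^(0.0486×1) = 1.04980035.
So F = 0.09043 × 1.07132907 / 1.04980035 = 0.092284488 (NZD/MXN).
Invert for MXN per NZD: 1 / 0.092284488 = 10.8361.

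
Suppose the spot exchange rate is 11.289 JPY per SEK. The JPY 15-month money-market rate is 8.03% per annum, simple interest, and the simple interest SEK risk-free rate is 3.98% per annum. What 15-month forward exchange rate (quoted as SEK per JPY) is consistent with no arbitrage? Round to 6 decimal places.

T = 15/12 years.
JPY growth factor: 1 + 0.0803×15/12 = 1.100375.
Growth of 1 SEK over T: 1 + 0.0398×15/12 = 1.049750.
Forward (JPY per SEK) = 11.289 × 1.100375 / 1.049750 = 11.83342.
Invert for SEK per JPY: 1 / 11.83342 = 0.084506.

0.084506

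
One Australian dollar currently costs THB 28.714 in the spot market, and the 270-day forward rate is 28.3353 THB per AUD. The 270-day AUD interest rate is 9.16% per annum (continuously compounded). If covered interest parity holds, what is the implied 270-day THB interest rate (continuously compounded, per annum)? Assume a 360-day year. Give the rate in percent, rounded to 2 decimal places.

7.39%

T = 270/360 years.
By CIP, F/S equals the THB-to-AUD growth ratio: 28.3353/28.714 = 0.9868113.
The AUD side grows by e^(0.0916×270/360) = 1.0711148.
Hence g_THB = 1.0569882.
r = ln(1.0569882)/(270/360) = 0.073898 → 7.39%.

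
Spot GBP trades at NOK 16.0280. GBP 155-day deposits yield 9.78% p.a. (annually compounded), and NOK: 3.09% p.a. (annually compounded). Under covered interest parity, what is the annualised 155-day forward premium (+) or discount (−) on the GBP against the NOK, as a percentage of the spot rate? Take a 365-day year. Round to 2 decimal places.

-6.20%

T = 155/365 years.
No-arbitrage forward: 16.028 × 1.0130071 / 1.0404195 = 15.6057031 NOK/GBP.
(F − S)/S ÷ T = (15.6057031 − 16.028)/16.028/(155/365) = -0.062044 → -6.20%.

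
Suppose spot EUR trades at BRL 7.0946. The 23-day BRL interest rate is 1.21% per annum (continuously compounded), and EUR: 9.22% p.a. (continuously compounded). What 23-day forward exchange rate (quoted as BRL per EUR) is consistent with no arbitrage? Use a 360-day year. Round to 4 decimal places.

7.0584

T = 23/360 years.
BRL accumulates by e^(0.0121×23/360) = 1.0007734.
EUR growth factor: e^(0.0922×23/360) = 1.0059079.
CIP: F = S · (grow BRL)/(grow EUR) = 7.0946 × 1.0007734/1.0059079 = 7.058387 BRL per EUR.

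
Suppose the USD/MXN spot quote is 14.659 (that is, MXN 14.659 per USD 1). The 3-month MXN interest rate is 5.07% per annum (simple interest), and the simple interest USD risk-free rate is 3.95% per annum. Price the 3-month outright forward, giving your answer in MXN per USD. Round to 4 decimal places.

T = 3/12 years.
MXN accumulates by 1 + 0.0507×3/12 = 1.012675.
Growth of 1 USD over T: 1 + 0.0395×3/12 = 1.009875.
Forward (MXN per USD) = 14.659 × 1.012675 / 1.009875 = 14.699644.

14.6996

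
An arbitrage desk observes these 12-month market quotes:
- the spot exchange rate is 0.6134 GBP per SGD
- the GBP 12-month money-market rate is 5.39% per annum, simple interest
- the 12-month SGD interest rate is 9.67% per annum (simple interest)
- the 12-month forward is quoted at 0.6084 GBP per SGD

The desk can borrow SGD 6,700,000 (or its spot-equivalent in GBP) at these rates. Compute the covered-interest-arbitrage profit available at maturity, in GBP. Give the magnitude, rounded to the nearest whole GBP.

T = 1 year.
Keep in SGD, deliver into the forward: 6,700,000·1.096700·0.6084 = GBP 4,470,456.28.
Swap to GBP now, deposit: 6,700,000·0.6134·1.053900 = GBP 4,331,297.14.
The quoted forward overvalues SGD, so borrow GBP, buy SGD at spot, deposit the SGD at 9.67%, and sell the proceeds forward at 0.6084.
Profit = 4,470,456.28 − 4,331,297.14 = GBP 139,159.

GBP 139,159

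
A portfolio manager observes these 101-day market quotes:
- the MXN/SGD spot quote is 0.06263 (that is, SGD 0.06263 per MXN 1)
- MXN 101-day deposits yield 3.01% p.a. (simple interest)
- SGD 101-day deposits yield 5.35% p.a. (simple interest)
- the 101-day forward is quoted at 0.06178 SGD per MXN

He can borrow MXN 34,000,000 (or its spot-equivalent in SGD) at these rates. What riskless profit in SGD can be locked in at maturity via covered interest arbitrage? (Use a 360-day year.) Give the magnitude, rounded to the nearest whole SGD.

T = 101/360 years.
Invest the MXN and cover forward: 34,000,000 × 1.008444722 × 0.06178 = SGD 2,118,258.31.
Convert at spot and invest in SGD: 34,000,000 × 0.06263 × 1.015009722 = SGD 2,161,382.00.
The quoted forward undervalues MXN, so borrow MXN, convert to SGD at spot, deposit the SGD at 5.35%, and buy MXN forward at 0.06178 to cover the loan.
Profit = 2,161,382.00 − 2,118,258.31 = SGD 43,124.

SGD 43,124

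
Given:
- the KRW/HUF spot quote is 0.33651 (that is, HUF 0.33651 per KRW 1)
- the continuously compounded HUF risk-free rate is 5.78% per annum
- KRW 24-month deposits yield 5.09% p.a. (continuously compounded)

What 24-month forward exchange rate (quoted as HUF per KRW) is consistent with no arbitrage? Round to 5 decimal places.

0.34119

T = 2 years.
Growth of 1 HUF over T: e^(0.0578×2) = 1.1225468.
KRW growth factor: e^(0.0509×2) = 1.107162.
Forward (HUF per KRW) = 0.33651 × 1.1225468 / 1.107162 = 0.3411860.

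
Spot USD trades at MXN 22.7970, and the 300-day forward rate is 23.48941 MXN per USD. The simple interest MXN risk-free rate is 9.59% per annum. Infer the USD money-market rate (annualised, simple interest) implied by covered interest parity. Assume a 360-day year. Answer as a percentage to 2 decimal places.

T = 300/360 years.
By CIP, F/S equals the MXN-to-USD growth ratio: 23.48941/22.797 = 1.0303729.
The MXN side grows by 1 + 0.0959×300/360 = 1.0799167.
So the USD growth factor = 1.0480834.
(1.0480834 − 1)/T = 0.057700, i.e. 5.77%.

5.77%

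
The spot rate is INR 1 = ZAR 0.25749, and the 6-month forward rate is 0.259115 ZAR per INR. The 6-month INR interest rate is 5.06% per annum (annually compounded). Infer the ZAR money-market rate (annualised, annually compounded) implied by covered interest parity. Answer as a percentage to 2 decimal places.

T = 6/12 years.
By CIP, F/S equals the ZAR-to-INR growth ratio: 0.259115/0.25749 = 1.0063109.
The INR side grows by (1 + 0.0506)^(6/12) = 1.0249878.
Hence g_ZAR = 1.0314564.
r = 1.0314564^(12/6) − 1 = 0.063902 → 6.39%.

6.39%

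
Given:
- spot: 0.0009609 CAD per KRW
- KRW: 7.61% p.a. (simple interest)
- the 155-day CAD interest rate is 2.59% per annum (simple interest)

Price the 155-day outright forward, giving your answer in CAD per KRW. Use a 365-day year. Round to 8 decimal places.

T = 155/365 years.
CAD growth factor: 1 + 0.0259×155/365 = 1.0109986.
KRW accumulates by 1 + 0.0761×155/365 = 1.0323164.
Forward (CAD per KRW) = 0.0009609 × 1.0109986 / 1.0323164 = 0.0009410570.

0.00094106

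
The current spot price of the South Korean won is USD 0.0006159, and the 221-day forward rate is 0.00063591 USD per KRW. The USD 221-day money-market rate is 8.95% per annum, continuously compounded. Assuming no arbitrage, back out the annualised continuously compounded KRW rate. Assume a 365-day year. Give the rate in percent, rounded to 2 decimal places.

3.67%

T = 221/365 years.
CIP gives F = S · g_USD/g_KRW, so g_USD/g_KRW = 0.00063591/0.0006159 = 1.0324890.
USD growth factor: e^(0.0895×221/365) = 1.0556856.
Hence g_KRW = 1.0224667.
r = ln(1.0224667)/(221/365) = 0.036695 → 3.67%.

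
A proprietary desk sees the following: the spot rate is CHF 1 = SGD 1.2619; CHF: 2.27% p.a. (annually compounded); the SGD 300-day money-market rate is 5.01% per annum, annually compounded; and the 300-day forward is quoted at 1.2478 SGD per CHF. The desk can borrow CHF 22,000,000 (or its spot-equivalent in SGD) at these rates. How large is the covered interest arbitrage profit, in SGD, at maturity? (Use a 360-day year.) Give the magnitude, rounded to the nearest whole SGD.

SGD 946,189

T = 300/360 years.
Route A — deposit CHF, sell forward: 22,000,000 × 1.0188811947 × 1.2478 = SGD 27,969,919.00.
Route B — convert at spot, deposit SGD: 22,000,000 × 1.2619 × 1.0415790005 = SGD 28,916,107.90.
The quoted forward undervalues CHF, so borrow CHF, convert to SGD at spot, deposit the SGD at 5.01%, and buy CHF forward at 1.2478 to cover the loan.
Profit = 28,916,107.90 − 27,969,919.00 = SGD 946,189.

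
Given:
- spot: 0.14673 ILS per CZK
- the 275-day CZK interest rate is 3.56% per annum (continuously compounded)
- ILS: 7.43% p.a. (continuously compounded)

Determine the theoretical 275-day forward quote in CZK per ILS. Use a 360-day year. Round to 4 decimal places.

T = 275/360 years.
ILS growth factor: e^(0.0743×275/360) = 1.0583985.
CZK growth factor: e^(0.0356×275/360) = 1.0275676.
So F = 0.14673 × 1.0583985 / 1.0275676 = 0.1511325 (ILS/CZK).
Quoted the other way: 1/0.1511325 = 6.6167 CZK per ILS.

6.6167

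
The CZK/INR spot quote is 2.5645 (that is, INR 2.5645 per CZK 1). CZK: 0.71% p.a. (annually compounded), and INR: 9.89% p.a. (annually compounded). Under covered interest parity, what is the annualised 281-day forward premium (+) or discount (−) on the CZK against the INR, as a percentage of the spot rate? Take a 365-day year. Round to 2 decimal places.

+9.02%

T = 281/365 years.
F = S · g_INR/g_CZK = 2.5645 × 1.0753063/1.0054616 = 2.7426438.
(F − S)/S ÷ T = (2.7426438 − 2.5645)/2.5645/(281/365) = 0.090231 → 9.02%.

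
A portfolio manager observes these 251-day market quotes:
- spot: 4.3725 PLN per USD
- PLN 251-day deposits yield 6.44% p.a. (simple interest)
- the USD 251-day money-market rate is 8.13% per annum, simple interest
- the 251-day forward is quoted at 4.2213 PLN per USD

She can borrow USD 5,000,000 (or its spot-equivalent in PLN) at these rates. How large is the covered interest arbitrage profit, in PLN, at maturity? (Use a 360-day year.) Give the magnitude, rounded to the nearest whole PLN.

PLN 541,246

T = 251/360 years.
Keep in USD, deliver into the forward: 5,000,000·1.0566841667·4.2213 = PLN 22,302,904.36.
Swap to PLN now, deposit: 5,000,000·4.3725·1.0449011111 = PLN 22,844,150.54.
The quoted forward undervalues USD, so borrow USD, convert to PLN at spot, deposit the PLN at 6.44%, and buy USD forward at 4.2213 to cover the loan.
The gap between the two covered legs is PLN 541,246.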